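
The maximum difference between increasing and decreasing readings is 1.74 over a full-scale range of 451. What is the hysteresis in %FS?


Hysteresis = (max difference / full scale) * 100%.
H = (1.74 / 451) * 100
H = 0.386 %FS

0.386 %FS


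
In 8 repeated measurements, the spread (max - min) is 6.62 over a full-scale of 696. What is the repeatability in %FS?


Repeatability = (spread / full scale) * 100%.
R = (6.62 / 696) * 100
R = 0.951 %FS

0.951 %FS


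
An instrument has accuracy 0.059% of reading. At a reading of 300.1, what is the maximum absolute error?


Absolute error = (accuracy% / 100) * reading.
Error = (0.059 / 100) * 300.1
Error = 0.00059 * 300.1
Error = 0.1771

0.1771


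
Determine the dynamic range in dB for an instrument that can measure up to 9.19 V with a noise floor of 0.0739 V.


Dynamic range = 20 * log10(Vmax / Vnoise).
DR = 20 * log10(9.19 / 0.0739)
DR = 20 * log10(124.36)
DR = 41.89 dB

41.89 dB


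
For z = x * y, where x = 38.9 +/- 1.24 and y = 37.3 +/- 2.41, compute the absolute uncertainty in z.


For a product z = x*y, the relative uncertainty is:
uz/z = sqrt((ux/x)^2 + (uy/y)^2)
Relative uncertainties: ux/x = 1.24/38.9 = 0.031877
uy/y = 2.41/37.3 = 0.064611
z = 38.9 * 37.3 = 1451.0
uz = 1451.0 * sqrt(0.031877^2 + 0.064611^2) = 104.538

104.538


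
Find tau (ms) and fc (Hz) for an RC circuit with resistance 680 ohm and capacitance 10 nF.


Time constant: tau = R * C.
tau = 680 * 1.00e-08 = 6.8e-06 s
tau = 0.0068 ms
Cutoff frequency: fc = 1 / (2*pi*R*C).
fc = 1 / (2*pi*6.8e-06) = 23405.14 Hz

tau = 0.0068 ms, fc = 23405.14 Hz


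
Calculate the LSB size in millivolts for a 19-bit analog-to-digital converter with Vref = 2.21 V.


The resolution (LSB) of an ADC is Vref / 2^n.
LSB = 2.21 / 2^19
LSB = 2.21 / 524288
LSB = 4.22e-06 V = 0.00421524 mV

0.00421524 mV


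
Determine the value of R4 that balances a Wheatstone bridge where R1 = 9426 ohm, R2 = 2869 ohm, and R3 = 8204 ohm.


At balance: R1*R4 = R2*R3, so R4 = R2*R3/R1.
R4 = 2869 * 8204 / 9426
R4 = 23537276 / 9426
R4 = 2497.06 ohm

2497.06 ohm


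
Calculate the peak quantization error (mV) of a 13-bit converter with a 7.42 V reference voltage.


The maximum quantization error is +/- LSB/2.
LSB = Vref / 2^n = 7.42 / 8192 = 0.00090576 V
Max error = LSB / 2 = 0.00090576 / 2 = 0.00045288 V
Max error = 0.4529 mV

0.4529 mV


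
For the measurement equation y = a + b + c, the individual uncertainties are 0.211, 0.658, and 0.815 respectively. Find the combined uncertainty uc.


For a sum of independent quantities, uc = sqrt(u1^2 + u2^2 + u3^2).
uc = sqrt(0.211^2 + 0.658^2 + 0.815^2)
uc = sqrt(0.044521 + 0.432964 + 0.664225)
uc = 1.0685

1.0685


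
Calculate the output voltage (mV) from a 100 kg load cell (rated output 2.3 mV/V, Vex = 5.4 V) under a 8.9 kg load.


Vout = rated_output * Vex * (load / capacity).
Vout = 2.3 * 5.4 * (8.9 / 100)
Vout = 2.3 * 5.4 * 0.089
Vout = 1.105 mV

1.105 mV


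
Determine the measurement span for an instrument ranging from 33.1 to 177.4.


Span = upper range - lower range.
Span = 177.4 - (33.1)
Span = 144.3

144.3


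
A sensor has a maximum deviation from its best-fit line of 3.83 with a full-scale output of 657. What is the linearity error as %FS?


Linearity error = (max deviation / full scale) * 100%.
Linearity = (3.83 / 657) * 100
Linearity = 0.583 %FS

0.583 %FS


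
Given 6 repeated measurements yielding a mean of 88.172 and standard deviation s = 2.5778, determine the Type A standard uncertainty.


The standard uncertainty for Type A evaluation is u = s / sqrt(n).
u = 2.5778 / sqrt(6)
u = 2.5778 / 2.4495
u = 1.0524

1.0524


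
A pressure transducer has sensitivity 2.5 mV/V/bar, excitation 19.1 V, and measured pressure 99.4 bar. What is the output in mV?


Output = sensitivity * Vex * P.
Vout = 2.5 * 19.1 * 99.4
Vout = 47.75 * 99.4
Vout = 4746.35 mV

4746.35 mV


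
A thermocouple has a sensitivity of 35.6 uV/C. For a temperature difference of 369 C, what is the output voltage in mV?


The thermocouple output V = sensitivity * dT.
V = 35.6 uV/C * 369 C
V = 13136.4 uV
V = 13.136 mV

13.136 mV


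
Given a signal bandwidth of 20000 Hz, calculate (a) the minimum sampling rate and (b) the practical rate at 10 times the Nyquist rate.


By Nyquist theorem, fs_min = 2 * fmax.
fs_min = 2 * 20000 = 40000 Hz
Practical rate = 10 * fs_min = 10 * 40000 = 400000 Hz

fs_min = 40000 Hz, fs_practical = 400000 Hz


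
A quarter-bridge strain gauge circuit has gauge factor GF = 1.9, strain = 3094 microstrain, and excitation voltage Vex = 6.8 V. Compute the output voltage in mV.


Quarter bridge output: Vout = (GF * epsilon * Vex) / 4.
Vout = (1.9 * 3094e-6 * 6.8) / 4
Vout = 0.03997448 / 4 V
Vout = 0.00999362 V = 9.9936 mV

9.9936 mV


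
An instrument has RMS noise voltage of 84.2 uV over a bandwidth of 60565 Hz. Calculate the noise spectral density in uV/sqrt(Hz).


Noise spectral density = Vrms / sqrt(BW).
NSD = 84.2 / sqrt(60565)
NSD = 84.2 / 246.0996
NSD = 0.3421 uV/sqrt(Hz)

0.3421 uV/sqrt(Hz)


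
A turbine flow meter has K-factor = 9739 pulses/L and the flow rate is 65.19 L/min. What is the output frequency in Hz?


Frequency = K * Q / 60 (converting L/min to L/s).
f = 9739 * 65.19 / 60
f = 634885.41 / 60
f = 10581.42 Hz

10581.42 Hz


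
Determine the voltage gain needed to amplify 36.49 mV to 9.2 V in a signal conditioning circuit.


Gain = Vout / Vin (converting to same units).
G = 9.2 V / 36.49 mV
G = 9200.0 mV / 36.49 mV
G = 252.12

252.12


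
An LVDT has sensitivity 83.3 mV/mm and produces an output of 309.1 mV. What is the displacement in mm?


Displacement = Vout / sensitivity.
d = 309.1 / 83.3
d = 3.711 mm

3.711 mm


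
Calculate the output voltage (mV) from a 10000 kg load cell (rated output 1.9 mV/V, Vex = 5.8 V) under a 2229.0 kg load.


Vout = rated_output * Vex * (load / capacity).
Vout = 1.9 * 5.8 * (2229.0 / 10000)
Vout = 1.9 * 5.8 * 0.2229
Vout = 2.456 mV

2.456 mV


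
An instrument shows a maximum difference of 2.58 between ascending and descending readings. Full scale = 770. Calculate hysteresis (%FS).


Hysteresis = (max difference / full scale) * 100%.
H = (2.58 / 770) * 100
H = 0.335 %FS

0.335 %FS


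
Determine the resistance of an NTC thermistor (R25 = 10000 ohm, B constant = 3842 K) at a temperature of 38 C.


NTC thermistor equation: Rt = R25 * exp(B * (1/T - 1/T25)).
T in Kelvin: 311.15 K, T25 = 298.15 K
1/T - 1/T25 = 1/311.15 - 1/298.15 = -0.00014013
B * (1/T - 1/T25) = 3842 * -0.00014013 = -0.5384
Rt = 10000 * exp(-0.5384) = 5836.9 ohm

5836.9 ohm


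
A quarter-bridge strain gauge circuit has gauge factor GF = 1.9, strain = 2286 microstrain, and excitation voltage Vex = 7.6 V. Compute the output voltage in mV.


Quarter bridge output: Vout = (GF * epsilon * Vex) / 4.
Vout = (1.9 * 2286e-6 * 7.6) / 4
Vout = 0.03300984 / 4 V
Vout = 0.00825246 V = 8.2525 mV

8.2525 mV


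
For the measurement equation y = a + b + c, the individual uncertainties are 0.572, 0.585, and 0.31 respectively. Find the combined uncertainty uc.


For a sum of independent quantities, uc = sqrt(u1^2 + u2^2 + u3^2).
uc = sqrt(0.572^2 + 0.585^2 + 0.31^2)
uc = sqrt(0.327184 + 0.342225 + 0.0961)
uc = 0.8749

0.8749


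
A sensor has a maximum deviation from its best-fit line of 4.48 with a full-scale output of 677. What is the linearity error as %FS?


Linearity error = (max deviation / full scale) * 100%.
Linearity = (4.48 / 677) * 100
Linearity = 0.662 %FS

0.662 %FS


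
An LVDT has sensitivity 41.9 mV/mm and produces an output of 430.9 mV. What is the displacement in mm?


Displacement = Vout / sensitivity.
d = 430.9 / 41.9
d = 10.284 mm

10.284 mm


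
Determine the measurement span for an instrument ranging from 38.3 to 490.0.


Span = upper range - lower range.
Span = 490.0 - (38.3)
Span = 451.7

451.7


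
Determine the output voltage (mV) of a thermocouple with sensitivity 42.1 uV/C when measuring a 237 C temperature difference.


The thermocouple output V = sensitivity * dT.
V = 42.1 uV/C * 237 C
V = 9977.7 uV
V = 9.978 mV

9.978 mV


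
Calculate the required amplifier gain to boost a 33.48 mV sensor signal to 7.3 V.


Gain = Vout / Vin (converting to same units).
G = 7.3 V / 33.48 mV
G = 7300.0 mV / 33.48 mV
G = 218.04

218.04


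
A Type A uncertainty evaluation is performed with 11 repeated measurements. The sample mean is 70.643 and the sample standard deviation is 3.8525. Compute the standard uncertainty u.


The standard uncertainty for Type A evaluation is u = s / sqrt(n).
u = 3.8525 / sqrt(11)
u = 3.8525 / 3.3166
u = 1.1616

1.1616


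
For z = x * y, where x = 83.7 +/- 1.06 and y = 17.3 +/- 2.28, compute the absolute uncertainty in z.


For a product z = x*y, the relative uncertainty is:
uz/z = sqrt((ux/x)^2 + (uy/y)^2)
Relative uncertainties: ux/x = 1.06/83.7 = 0.012664
uy/y = 2.28/17.3 = 0.131792
z = 83.7 * 17.3 = 1448.0
uz = 1448.0 * sqrt(0.012664^2 + 0.131792^2) = 191.715

191.715


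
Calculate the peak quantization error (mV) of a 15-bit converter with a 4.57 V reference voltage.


The maximum quantization error is +/- LSB/2.
LSB = Vref / 2^n = 4.57 / 32768 = 0.00013947 V
Max error = LSB / 2 = 0.00013947 / 2 = 6.973e-05 V
Max error = 0.0697 mV

0.0697 mV


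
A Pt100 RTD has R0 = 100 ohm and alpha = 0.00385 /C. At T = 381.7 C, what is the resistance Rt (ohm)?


The RTD equation: Rt = R0 * (1 + alpha * T).
Rt = 100 * (1 + 0.00385 * 381.7)
Rt = 100 * (1 + 1.469545)
Rt = 100 * 2.469545
Rt = 246.954 ohm

246.954 ohm


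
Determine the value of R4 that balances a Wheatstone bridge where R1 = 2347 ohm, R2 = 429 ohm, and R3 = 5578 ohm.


At balance: R1*R4 = R2*R3, so R4 = R2*R3/R1.
R4 = 429 * 5578 / 2347
R4 = 2392962 / 2347
R4 = 1019.58 ohm

1019.58 ohm


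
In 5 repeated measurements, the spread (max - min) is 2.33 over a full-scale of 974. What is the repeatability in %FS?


Repeatability = (spread / full scale) * 100%.
R = (2.33 / 974) * 100
R = 0.239 %FS

0.239 %FS


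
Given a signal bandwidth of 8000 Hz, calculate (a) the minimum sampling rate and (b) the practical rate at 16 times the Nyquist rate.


By Nyquist theorem, fs_min = 2 * fmax.
fs_min = 2 * 8000 = 16000 Hz
Practical rate = 16 * fs_min = 16 * 16000 = 256000 Hz

fs_min = 16000 Hz, fs_practical = 256000 Hz


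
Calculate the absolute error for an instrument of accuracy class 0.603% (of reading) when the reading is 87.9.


Absolute error = (accuracy% / 100) * reading.
Error = (0.603 / 100) * 87.9
Error = 0.00603 * 87.9
Error = 0.53

0.53


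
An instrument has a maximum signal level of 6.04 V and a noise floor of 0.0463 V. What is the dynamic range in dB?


Dynamic range = 20 * log10(Vmax / Vnoise).
DR = 20 * log10(6.04 / 0.0463)
DR = 20 * log10(130.45)
DR = 42.31 dB

42.31 dB


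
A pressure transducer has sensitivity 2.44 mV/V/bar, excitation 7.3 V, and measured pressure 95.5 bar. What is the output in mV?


Output = sensitivity * Vex * P.
Vout = 2.44 * 7.3 * 95.5
Vout = 17.812 * 95.5
Vout = 1701.05 mV

1701.05 mV


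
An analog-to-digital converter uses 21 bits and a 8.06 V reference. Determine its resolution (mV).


The resolution (LSB) of an ADC is Vref / 2^n.
LSB = 8.06 / 2^21
LSB = 8.06 / 2097152
LSB = 3.84e-06 V = 0.00384331 mV

0.00384331 mV


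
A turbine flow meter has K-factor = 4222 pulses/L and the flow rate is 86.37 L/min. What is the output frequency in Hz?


Frequency = K * Q / 60 (converting L/min to L/s).
f = 4222 * 86.37 / 60
f = 364654.14 / 60
f = 6077.57 Hz

6077.57 Hz


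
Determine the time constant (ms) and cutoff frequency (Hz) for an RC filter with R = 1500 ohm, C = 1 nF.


Time constant: tau = R * C.
tau = 1500 * 1.00e-09 = 1.5e-06 s
tau = 0.0015 ms
Cutoff frequency: fc = 1 / (2*pi*R*C).
fc = 1 / (2*pi*1.5e-06) = 106103.3 Hz

tau = 0.0015 ms, fc = 106103.3 Hz


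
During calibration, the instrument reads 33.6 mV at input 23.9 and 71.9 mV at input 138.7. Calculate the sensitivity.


Sensitivity = (y2 - y1) / (x2 - x1).
S = (71.9 - 33.6) / (138.7 - 23.9)
S = 38.3 / 114.8
S = 0.3336 mV/unit

0.3336 mV/unit


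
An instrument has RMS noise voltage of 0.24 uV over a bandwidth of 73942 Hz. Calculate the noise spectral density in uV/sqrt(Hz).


Noise spectral density = Vrms / sqrt(BW).
NSD = 0.24 / sqrt(73942)
NSD = 0.24 / 271.9228
NSD = 0.0009 uV/sqrt(Hz)

0.0009 uV/sqrt(Hz)


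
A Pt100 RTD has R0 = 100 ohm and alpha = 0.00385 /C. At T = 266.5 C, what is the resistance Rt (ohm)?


The RTD equation: Rt = R0 * (1 + alpha * T).
Rt = 100 * (1 + 0.00385 * 266.5)
Rt = 100 * (1 + 1.026025)
Rt = 100 * 2.026025
Rt = 202.602 ohm

202.602 ohm


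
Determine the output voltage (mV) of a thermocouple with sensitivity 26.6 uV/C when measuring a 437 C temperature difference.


The thermocouple output V = sensitivity * dT.
V = 26.6 uV/C * 437 C
V = 11624.2 uV
V = 11.624 mV

11.624 mV


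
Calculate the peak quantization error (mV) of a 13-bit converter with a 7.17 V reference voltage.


The maximum quantization error is +/- LSB/2.
LSB = Vref / 2^n = 7.17 / 8192 = 0.00087524 V
Max error = LSB / 2 = 0.00087524 / 2 = 0.00043762 V
Max error = 0.4376 mV

0.4376 mV


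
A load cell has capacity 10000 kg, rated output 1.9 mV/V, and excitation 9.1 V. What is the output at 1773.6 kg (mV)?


Vout = rated_output * Vex * (load / capacity).
Vout = 1.9 * 9.1 * (1773.6 / 10000)
Vout = 1.9 * 9.1 * 0.17736
Vout = 3.067 mV

3.067 mV


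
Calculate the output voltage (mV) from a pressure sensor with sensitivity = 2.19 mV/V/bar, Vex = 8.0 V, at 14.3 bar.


Output = sensitivity * Vex * P.
Vout = 2.19 * 8.0 * 14.3
Vout = 17.52 * 14.3
Vout = 250.54 mV

250.54 mV


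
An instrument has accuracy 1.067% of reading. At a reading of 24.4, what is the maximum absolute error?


Absolute error = (accuracy% / 100) * reading.
Error = (1.067 / 100) * 24.4
Error = 0.01067 * 24.4
Error = 0.2603

0.2603


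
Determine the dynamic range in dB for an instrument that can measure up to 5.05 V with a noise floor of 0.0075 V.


Dynamic range = 20 * log10(Vmax / Vnoise).
DR = 20 * log10(5.05 / 0.0075)
DR = 20 * log10(673.33)
DR = 56.56 dB

56.56 dB


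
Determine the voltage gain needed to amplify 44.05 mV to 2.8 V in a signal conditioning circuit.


Gain = Vout / Vin (converting to same units).
G = 2.8 V / 44.05 mV
G = 2800.0 mV / 44.05 mV
G = 63.56

63.56


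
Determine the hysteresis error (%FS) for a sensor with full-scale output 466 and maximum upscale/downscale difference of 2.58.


Hysteresis = (max difference / full scale) * 100%.
H = (2.58 / 466) * 100
H = 0.554 %FS

0.554 %FS


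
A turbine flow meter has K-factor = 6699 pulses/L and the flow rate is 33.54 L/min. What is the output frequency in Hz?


Frequency = K * Q / 60 (converting L/min to L/s).
f = 6699 * 33.54 / 60
f = 224684.46 / 60
f = 3744.74 Hz

3744.74 Hz


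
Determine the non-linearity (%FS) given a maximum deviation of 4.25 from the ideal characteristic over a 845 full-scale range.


Linearity error = (max deviation / full scale) * 100%.
Linearity = (4.25 / 845) * 100
Linearity = 0.503 %FS

0.503 %FS


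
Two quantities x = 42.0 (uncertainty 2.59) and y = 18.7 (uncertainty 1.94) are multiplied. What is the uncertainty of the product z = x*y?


For a product z = x*y, the relative uncertainty is:
uz/z = sqrt((ux/x)^2 + (uy/y)^2)
Relative uncertainties: ux/x = 2.59/42.0 = 0.061667
uy/y = 1.94/18.7 = 0.103743
z = 42.0 * 18.7 = 785.4
uz = 785.4 * sqrt(0.061667^2 + 0.103743^2) = 94.788

94.788


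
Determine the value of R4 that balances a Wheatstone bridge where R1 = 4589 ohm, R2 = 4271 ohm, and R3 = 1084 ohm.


At balance: R1*R4 = R2*R3, so R4 = R2*R3/R1.
R4 = 4271 * 1084 / 4589
R4 = 4629764 / 4589
R4 = 1008.88 ohm

1008.88 ohm


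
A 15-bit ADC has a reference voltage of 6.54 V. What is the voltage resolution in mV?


The resolution (LSB) of an ADC is Vref / 2^n.
LSB = 6.54 / 2^15
LSB = 6.54 / 32768
LSB = 0.00019958 V = 0.19958496 mV

0.19958496 mV


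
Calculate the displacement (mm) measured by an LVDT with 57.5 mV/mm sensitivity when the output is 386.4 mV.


Displacement = Vout / sensitivity.
d = 386.4 / 57.5
d = 6.72 mm

6.72 mm


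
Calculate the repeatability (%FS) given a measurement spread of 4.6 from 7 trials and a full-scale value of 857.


Repeatability = (spread / full scale) * 100%.
R = (4.6 / 857) * 100
R = 0.537 %FS

0.537 %FS


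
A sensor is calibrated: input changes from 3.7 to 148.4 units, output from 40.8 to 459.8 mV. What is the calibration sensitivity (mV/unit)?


Sensitivity = (y2 - y1) / (x2 - x1).
S = (459.8 - 40.8) / (148.4 - 3.7)
S = 419.0 / 144.7
S = 2.8956 mV/unit

2.8956 mV/unit


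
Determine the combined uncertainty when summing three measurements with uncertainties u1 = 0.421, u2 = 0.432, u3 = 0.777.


For a sum of independent quantities, uc = sqrt(u1^2 + u2^2 + u3^2).
uc = sqrt(0.421^2 + 0.432^2 + 0.777^2)
uc = sqrt(0.177241 + 0.186624 + 0.603729)
uc = 0.9837

0.9837


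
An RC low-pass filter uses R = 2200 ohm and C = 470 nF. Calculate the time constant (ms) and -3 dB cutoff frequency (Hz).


Time constant: tau = R * C.
tau = 2200 * 4.70e-07 = 0.001034 s
tau = 1.034 ms
Cutoff frequency: fc = 1 / (2*pi*R*C).
fc = 1 / (2*pi*0.001034) = 153.92 Hz

tau = 1.034 ms, fc = 153.92 Hz


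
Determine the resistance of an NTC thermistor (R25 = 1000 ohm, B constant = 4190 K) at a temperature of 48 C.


NTC thermistor equation: Rt = R25 * exp(B * (1/T - 1/T25)).
T in Kelvin: 321.15 K, T25 = 298.15 K
1/T - 1/T25 = 1/321.15 - 1/298.15 = -0.00024021
B * (1/T - 1/T25) = 4190 * -0.00024021 = -1.0065
Rt = 1000 * exp(-1.0065) = 365.5 ohm

365.5 ohm


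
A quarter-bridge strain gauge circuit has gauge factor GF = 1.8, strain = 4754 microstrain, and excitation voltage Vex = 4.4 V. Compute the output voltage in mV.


Quarter bridge output: Vout = (GF * epsilon * Vex) / 4.
Vout = (1.8 * 4754e-6 * 4.4) / 4
Vout = 0.03765168 / 4 V
Vout = 0.00941292 V = 9.4129 mV

9.4129 mV


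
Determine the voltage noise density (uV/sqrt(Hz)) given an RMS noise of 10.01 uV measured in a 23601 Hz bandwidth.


Noise spectral density = Vrms / sqrt(BW).
NSD = 10.01 / sqrt(23601)
NSD = 10.01 / 153.6262
NSD = 0.0652 uV/sqrt(Hz)

0.0652 uV/sqrt(Hz)


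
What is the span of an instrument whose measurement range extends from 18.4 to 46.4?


Span = upper range - lower range.
Span = 46.4 - (18.4)
Span = 28.0

28.0


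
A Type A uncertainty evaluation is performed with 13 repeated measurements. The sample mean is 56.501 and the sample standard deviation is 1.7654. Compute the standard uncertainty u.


The standard uncertainty for Type A evaluation is u = s / sqrt(n).
u = 1.7654 / sqrt(13)
u = 1.7654 / 3.6056
u = 0.4896

0.4896


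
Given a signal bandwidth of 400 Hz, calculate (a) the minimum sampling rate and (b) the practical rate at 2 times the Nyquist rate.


By Nyquist theorem, fs_min = 2 * fmax.
fs_min = 2 * 400 = 800 Hz
Practical rate = 2 * fs_min = 2 * 800 = 1600 Hz

fs_min = 800 Hz, fs_practical = 1600 Hz


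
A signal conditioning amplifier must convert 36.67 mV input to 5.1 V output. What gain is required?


Gain = Vout / Vin (converting to same units).
G = 5.1 V / 36.67 mV
G = 5100.0 mV / 36.67 mV
G = 139.08

139.08


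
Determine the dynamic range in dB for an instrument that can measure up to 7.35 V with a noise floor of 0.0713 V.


Dynamic range = 20 * log10(Vmax / Vnoise).
DR = 20 * log10(7.35 / 0.0713)
DR = 20 * log10(103.09)
DR = 40.26 dB

40.26 dB


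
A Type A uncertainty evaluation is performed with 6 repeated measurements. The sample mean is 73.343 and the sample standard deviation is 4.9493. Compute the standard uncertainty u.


The standard uncertainty for Type A evaluation is u = s / sqrt(n).
u = 4.9493 / sqrt(6)
u = 4.9493 / 2.4495
u = 2.0205

2.0205


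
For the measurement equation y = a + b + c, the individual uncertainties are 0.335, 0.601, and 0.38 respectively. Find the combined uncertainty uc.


For a sum of independent quantities, uc = sqrt(u1^2 + u2^2 + u3^2).
uc = sqrt(0.335^2 + 0.601^2 + 0.38^2)
uc = sqrt(0.112225 + 0.361201 + 0.1444)
uc = 0.786

0.786


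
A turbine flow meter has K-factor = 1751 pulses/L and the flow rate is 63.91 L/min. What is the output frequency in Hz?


Frequency = K * Q / 60 (converting L/min to L/s).
f = 1751 * 63.91 / 60
f = 111906.41 / 60
f = 1865.11 Hz

1865.11 Hz


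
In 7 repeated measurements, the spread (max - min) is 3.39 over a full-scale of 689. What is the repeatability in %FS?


Repeatability = (spread / full scale) * 100%.
R = (3.39 / 689) * 100
R = 0.492 %FS

0.492 %FS


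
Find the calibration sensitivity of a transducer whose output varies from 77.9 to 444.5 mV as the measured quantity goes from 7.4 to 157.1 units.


Sensitivity = (y2 - y1) / (x2 - x1).
S = (444.5 - 77.9) / (157.1 - 7.4)
S = 366.6 / 149.7
S = 2.4489 mV/unit

2.4489 mV/unit


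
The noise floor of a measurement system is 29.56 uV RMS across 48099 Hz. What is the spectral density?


Noise spectral density = Vrms / sqrt(BW).
NSD = 29.56 / sqrt(48099)
NSD = 29.56 / 219.3148
NSD = 0.1348 uV/sqrt(Hz)

0.1348 uV/sqrt(Hz)


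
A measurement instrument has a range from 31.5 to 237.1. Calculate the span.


Span = upper range - lower range.
Span = 237.1 - (31.5)
Span = 205.6

205.6


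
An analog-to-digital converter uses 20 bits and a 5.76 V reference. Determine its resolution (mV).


The resolution (LSB) of an ADC is Vref / 2^n.
LSB = 5.76 / 2^20
LSB = 5.76 / 1048576
LSB = 5.49e-06 V = 0.00549316 mV

0.00549316 mV


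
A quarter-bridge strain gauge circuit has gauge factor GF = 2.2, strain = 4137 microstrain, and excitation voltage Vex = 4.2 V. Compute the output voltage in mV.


Quarter bridge output: Vout = (GF * epsilon * Vex) / 4.
Vout = (2.2 * 4137e-6 * 4.2) / 4
Vout = 0.03822588 / 4 V
Vout = 0.00955647 V = 9.5565 mV

9.5565 mV


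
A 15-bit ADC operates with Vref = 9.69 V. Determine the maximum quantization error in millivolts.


The maximum quantization error is +/- LSB/2.
LSB = Vref / 2^n = 9.69 / 32768 = 0.00029572 V
Max error = LSB / 2 = 0.00029572 / 2 = 0.00014786 V
Max error = 0.1479 mV

0.1479 mV


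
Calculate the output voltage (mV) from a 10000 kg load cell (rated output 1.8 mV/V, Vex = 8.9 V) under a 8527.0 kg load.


Vout = rated_output * Vex * (load / capacity).
Vout = 1.8 * 8.9 * (8527.0 / 10000)
Vout = 1.8 * 8.9 * 0.8527
Vout = 13.66 mV

13.66 mV


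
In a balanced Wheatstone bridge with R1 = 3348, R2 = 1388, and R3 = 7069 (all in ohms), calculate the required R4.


At balance: R1*R4 = R2*R3, so R4 = R2*R3/R1.
R4 = 1388 * 7069 / 3348
R4 = 9811772 / 3348
R4 = 2930.64 ohm

2930.64 ohm


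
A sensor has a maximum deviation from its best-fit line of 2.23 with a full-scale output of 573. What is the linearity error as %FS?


Linearity error = (max deviation / full scale) * 100%.
Linearity = (2.23 / 573) * 100
Linearity = 0.389 %FS

0.389 %FS


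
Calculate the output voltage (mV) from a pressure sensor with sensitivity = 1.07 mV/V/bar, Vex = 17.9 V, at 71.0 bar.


Output = sensitivity * Vex * P.
Vout = 1.07 * 17.9 * 71.0
Vout = 19.153 * 71.0
Vout = 1359.86 mV

1359.86 mV


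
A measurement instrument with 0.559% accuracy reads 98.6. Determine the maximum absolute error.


Absolute error = (accuracy% / 100) * reading.
Error = (0.559 / 100) * 98.6
Error = 0.00559 * 98.6
Error = 0.5512

0.5512


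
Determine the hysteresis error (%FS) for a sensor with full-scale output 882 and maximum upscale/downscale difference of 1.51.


Hysteresis = (max difference / full scale) * 100%.
H = (1.51 / 882) * 100
H = 0.171 %FS

0.171 %FS


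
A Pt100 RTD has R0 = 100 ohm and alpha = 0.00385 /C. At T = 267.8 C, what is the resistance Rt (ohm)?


The RTD equation: Rt = R0 * (1 + alpha * T).
Rt = 100 * (1 + 0.00385 * 267.8)
Rt = 100 * (1 + 1.03103)
Rt = 100 * 2.03103
Rt = 203.103 ohm

203.103 ohm


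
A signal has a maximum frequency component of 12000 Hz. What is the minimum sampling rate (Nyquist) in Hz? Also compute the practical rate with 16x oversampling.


By Nyquist theorem, fs_min = 2 * fmax.
fs_min = 2 * 12000 = 24000 Hz
Practical rate = 16 * fs_min = 16 * 24000 = 384000 Hz

fs_min = 24000 Hz, fs_practical = 384000 Hz


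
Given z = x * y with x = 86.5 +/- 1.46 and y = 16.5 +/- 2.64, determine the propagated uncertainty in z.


For a product z = x*y, the relative uncertainty is:
uz/z = sqrt((ux/x)^2 + (uy/y)^2)
Relative uncertainties: ux/x = 1.46/86.5 = 0.016879
uy/y = 2.64/16.5 = 0.16
z = 86.5 * 16.5 = 1427.2
uz = 1427.2 * sqrt(0.016879^2 + 0.16^2) = 229.627

229.627


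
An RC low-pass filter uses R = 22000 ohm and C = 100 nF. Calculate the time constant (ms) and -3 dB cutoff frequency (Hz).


Time constant: tau = R * C.
tau = 22000 * 1.00e-07 = 0.0022 s
tau = 2.2 ms
Cutoff frequency: fc = 1 / (2*pi*R*C).
fc = 1 / (2*pi*0.0022) = 72.34 Hz

tau = 2.2 ms, fc = 72.34 Hz


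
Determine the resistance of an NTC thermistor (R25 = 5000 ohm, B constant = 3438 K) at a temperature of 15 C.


NTC thermistor equation: Rt = R25 * exp(B * (1/T - 1/T25)).
T in Kelvin: 288.15 K, T25 = 298.15 K
1/T - 1/T25 = 1/288.15 - 1/298.15 = 0.0001164
B * (1/T - 1/T25) = 3438 * 0.0001164 = 0.4002
Rt = 5000 * exp(0.4002) = 7460.4 ohm

7460.4 ohm


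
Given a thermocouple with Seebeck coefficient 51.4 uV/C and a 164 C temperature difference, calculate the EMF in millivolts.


The thermocouple output V = sensitivity * dT.
V = 51.4 uV/C * 164 C
V = 8429.6 uV
V = 8.43 mV

8.43 mV


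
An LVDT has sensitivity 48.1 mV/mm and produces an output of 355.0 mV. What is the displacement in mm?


Displacement = Vout / sensitivity.
d = 355.0 / 48.1
d = 7.38 mm

7.38 mm


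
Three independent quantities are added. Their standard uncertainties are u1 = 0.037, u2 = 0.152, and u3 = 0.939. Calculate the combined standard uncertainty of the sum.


For a sum of independent quantities, uc = sqrt(u1^2 + u2^2 + u3^2).
uc = sqrt(0.037^2 + 0.152^2 + 0.939^2)
uc = sqrt(0.001369 + 0.023104 + 0.881721)
uc = 0.9519

0.9519


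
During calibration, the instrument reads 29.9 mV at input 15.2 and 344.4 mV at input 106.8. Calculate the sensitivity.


Sensitivity = (y2 - y1) / (x2 - x1).
S = (344.4 - 29.9) / (106.8 - 15.2)
S = 314.5 / 91.6
S = 3.4334 mV/unit

3.4334 mV/unit


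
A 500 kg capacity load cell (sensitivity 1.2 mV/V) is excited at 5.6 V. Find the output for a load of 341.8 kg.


Vout = rated_output * Vex * (load / capacity).
Vout = 1.2 * 5.6 * (341.8 / 500)
Vout = 1.2 * 5.6 * 0.6836
Vout = 4.594 mV

4.594 mV


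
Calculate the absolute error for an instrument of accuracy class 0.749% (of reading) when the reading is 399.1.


Absolute error = (accuracy% / 100) * reading.
Error = (0.749 / 100) * 399.1
Error = 0.00749 * 399.1
Error = 2.9893

2.9893


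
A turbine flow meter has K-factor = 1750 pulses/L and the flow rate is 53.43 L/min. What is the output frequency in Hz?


Frequency = K * Q / 60 (converting L/min to L/s).
f = 1750 * 53.43 / 60
f = 93502.5 / 60
f = 1558.38 Hz

1558.38 Hz


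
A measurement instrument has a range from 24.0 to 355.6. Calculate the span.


Span = upper range - lower range.
Span = 355.6 - (24.0)
Span = 331.6

331.6


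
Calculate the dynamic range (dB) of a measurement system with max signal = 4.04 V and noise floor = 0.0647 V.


Dynamic range = 20 * log10(Vmax / Vnoise).
DR = 20 * log10(4.04 / 0.0647)
DR = 20 * log10(62.44)
DR = 35.91 dB

35.91 dB


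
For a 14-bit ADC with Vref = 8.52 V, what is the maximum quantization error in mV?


The maximum quantization error is +/- LSB/2.
LSB = Vref / 2^n = 8.52 / 16384 = 0.00052002 V
Max error = LSB / 2 = 0.00052002 / 2 = 0.00026001 V
Max error = 0.26 mV

0.26 mV


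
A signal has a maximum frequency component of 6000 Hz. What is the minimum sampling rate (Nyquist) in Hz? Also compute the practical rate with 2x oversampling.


By Nyquist theorem, fs_min = 2 * fmax.
fs_min = 2 * 6000 = 12000 Hz
Practical rate = 2 * fs_min = 2 * 12000 = 24000 Hz

fs_min = 12000 Hz, fs_practical = 24000 Hz


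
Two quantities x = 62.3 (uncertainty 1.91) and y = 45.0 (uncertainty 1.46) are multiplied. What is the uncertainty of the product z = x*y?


For a product z = x*y, the relative uncertainty is:
uz/z = sqrt((ux/x)^2 + (uy/y)^2)
Relative uncertainties: ux/x = 1.91/62.3 = 0.030658
uy/y = 1.46/45.0 = 0.032444
z = 62.3 * 45.0 = 2803.5
uz = 2803.5 * sqrt(0.030658^2 + 0.032444^2) = 125.143

125.143


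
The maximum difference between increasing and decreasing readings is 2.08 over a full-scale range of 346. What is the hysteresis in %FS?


Hysteresis = (max difference / full scale) * 100%.
H = (2.08 / 346) * 100
H = 0.601 %FS

0.601 %FS


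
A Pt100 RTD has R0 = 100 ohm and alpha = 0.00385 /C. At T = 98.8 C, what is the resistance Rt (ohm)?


The RTD equation: Rt = R0 * (1 + alpha * T).
Rt = 100 * (1 + 0.00385 * 98.8)
Rt = 100 * (1 + 0.38038)
Rt = 100 * 1.38038
Rt = 138.038 ohm

138.038 ohm


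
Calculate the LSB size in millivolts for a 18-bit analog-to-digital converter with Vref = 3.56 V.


The resolution (LSB) of an ADC is Vref / 2^n.
LSB = 3.56 / 2^18
LSB = 3.56 / 262144
LSB = 1.358e-05 V = 0.01358032 mV

0.01358032 mV


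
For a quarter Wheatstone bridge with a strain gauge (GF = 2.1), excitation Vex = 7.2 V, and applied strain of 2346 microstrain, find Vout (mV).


Quarter bridge output: Vout = (GF * epsilon * Vex) / 4.
Vout = (2.1 * 2346e-6 * 7.2) / 4
Vout = 0.03547152 / 4 V
Vout = 0.00886788 V = 8.8679 mV

8.8679 mV


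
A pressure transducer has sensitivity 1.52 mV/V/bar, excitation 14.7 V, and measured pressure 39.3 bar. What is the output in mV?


Output = sensitivity * Vex * P.
Vout = 1.52 * 14.7 * 39.3
Vout = 22.344 * 39.3
Vout = 878.12 mV

878.12 mV


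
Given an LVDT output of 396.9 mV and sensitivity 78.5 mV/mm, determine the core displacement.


Displacement = Vout / sensitivity.
d = 396.9 / 78.5
d = 5.056 mm

5.056 mm


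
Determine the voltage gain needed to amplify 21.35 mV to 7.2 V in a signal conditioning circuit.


Gain = Vout / Vin (converting to same units).
G = 7.2 V / 21.35 mV
G = 7200.0 mV / 21.35 mV
G = 337.24

337.24


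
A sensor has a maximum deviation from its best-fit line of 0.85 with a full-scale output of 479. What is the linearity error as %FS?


Linearity error = (max deviation / full scale) * 100%.
Linearity = (0.85 / 479) * 100
Linearity = 0.177 %FS

0.177 %FS


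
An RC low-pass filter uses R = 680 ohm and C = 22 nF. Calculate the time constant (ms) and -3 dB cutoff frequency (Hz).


Time constant: tau = R * C.
tau = 680 * 2.20e-08 = 1.496e-05 s
tau = 0.015 ms
Cutoff frequency: fc = 1 / (2*pi*R*C).
fc = 1 / (2*pi*1.496e-05) = 10638.7 Hz

tau = 0.015 ms, fc = 10638.7 Hz


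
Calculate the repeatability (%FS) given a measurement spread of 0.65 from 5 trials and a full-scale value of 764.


Repeatability = (spread / full scale) * 100%.
R = (0.65 / 764) * 100
R = 0.085 %FS

0.085 %FS


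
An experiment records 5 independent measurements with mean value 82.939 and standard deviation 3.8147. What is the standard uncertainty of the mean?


The standard uncertainty for Type A evaluation is u = s / sqrt(n).
u = 3.8147 / sqrt(5)
u = 3.8147 / 2.2361
u = 1.706

1.706


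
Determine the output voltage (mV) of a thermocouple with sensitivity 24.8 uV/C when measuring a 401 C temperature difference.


The thermocouple output V = sensitivity * dT.
V = 24.8 uV/C * 401 C
V = 9944.8 uV
V = 9.945 mV

9.945 mV


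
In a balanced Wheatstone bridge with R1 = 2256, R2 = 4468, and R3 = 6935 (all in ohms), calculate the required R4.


At balance: R1*R4 = R2*R3, so R4 = R2*R3/R1.
R4 = 4468 * 6935 / 2256
R4 = 30985580 / 2256
R4 = 13734.74 ohm

13734.74 ohm


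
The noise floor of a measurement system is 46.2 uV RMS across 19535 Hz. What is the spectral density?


Noise spectral density = Vrms / sqrt(BW).
NSD = 46.2 / sqrt(19535)
NSD = 46.2 / 139.7677
NSD = 0.3305 uV/sqrt(Hz)

0.3305 uV/sqrt(Hz)


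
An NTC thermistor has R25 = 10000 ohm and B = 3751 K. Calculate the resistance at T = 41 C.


NTC thermistor equation: Rt = R25 * exp(B * (1/T - 1/T25)).
T in Kelvin: 314.15 K, T25 = 298.15 K
1/T - 1/T25 = 1/314.15 - 1/298.15 = -0.00017082
B * (1/T - 1/T25) = 3751 * -0.00017082 = -0.6408
Rt = 10000 * exp(-0.6408) = 5268.9 ohm

5268.9 ohm


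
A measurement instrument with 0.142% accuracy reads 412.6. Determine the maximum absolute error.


Absolute error = (accuracy% / 100) * reading.
Error = (0.142 / 100) * 412.6
Error = 0.00142 * 412.6
Error = 0.5859

0.5859


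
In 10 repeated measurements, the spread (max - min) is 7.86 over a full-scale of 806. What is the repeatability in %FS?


Repeatability = (spread / full scale) * 100%.
R = (7.86 / 806) * 100
R = 0.975 %FS

0.975 %FS


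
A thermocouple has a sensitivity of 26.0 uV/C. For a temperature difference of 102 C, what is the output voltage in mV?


The thermocouple output V = sensitivity * dT.
V = 26.0 uV/C * 102 C
V = 2652.0 uV
V = 2.652 mV

2.652 mV


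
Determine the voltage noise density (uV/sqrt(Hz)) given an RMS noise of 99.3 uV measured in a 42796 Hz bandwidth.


Noise spectral density = Vrms / sqrt(BW).
NSD = 99.3 / sqrt(42796)
NSD = 99.3 / 206.8719
NSD = 0.48 uV/sqrt(Hz)

0.48 uV/sqrt(Hz)


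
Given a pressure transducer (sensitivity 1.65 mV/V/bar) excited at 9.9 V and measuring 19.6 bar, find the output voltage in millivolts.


Output = sensitivity * Vex * P.
Vout = 1.65 * 9.9 * 19.6
Vout = 16.335 * 19.6
Vout = 320.17 mV

320.17 mV


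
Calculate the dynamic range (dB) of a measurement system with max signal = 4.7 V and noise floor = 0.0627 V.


Dynamic range = 20 * log10(Vmax / Vnoise).
DR = 20 * log10(4.7 / 0.0627)
DR = 20 * log10(74.96)
DR = 37.5 dB

37.5 dB


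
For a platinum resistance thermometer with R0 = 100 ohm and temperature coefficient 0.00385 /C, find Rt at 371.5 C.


The RTD equation: Rt = R0 * (1 + alpha * T).
Rt = 100 * (1 + 0.00385 * 371.5)
Rt = 100 * (1 + 1.430275)
Rt = 100 * 2.430275
Rt = 243.028 ohm

243.028 ohm


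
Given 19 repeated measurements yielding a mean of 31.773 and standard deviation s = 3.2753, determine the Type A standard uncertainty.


The standard uncertainty for Type A evaluation is u = s / sqrt(n).
u = 3.2753 / sqrt(19)
u = 3.2753 / 4.3589
u = 0.7514

0.7514


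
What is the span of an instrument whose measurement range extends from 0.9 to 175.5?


Span = upper range - lower range.
Span = 175.5 - (0.9)
Span = 174.6

174.6


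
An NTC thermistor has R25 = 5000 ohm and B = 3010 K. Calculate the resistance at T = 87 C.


NTC thermistor equation: Rt = R25 * exp(B * (1/T - 1/T25)).
T in Kelvin: 360.15 K, T25 = 298.15 K
1/T - 1/T25 = 1/360.15 - 1/298.15 = -0.0005774
B * (1/T - 1/T25) = 3010 * -0.0005774 = -1.738
Rt = 5000 * exp(-1.738) = 879.4 ohm

879.4 ohm


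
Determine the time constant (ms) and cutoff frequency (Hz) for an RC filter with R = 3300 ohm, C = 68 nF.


Time constant: tau = R * C.
tau = 3300 * 6.80e-08 = 0.0002244 s
tau = 0.2244 ms
Cutoff frequency: fc = 1 / (2*pi*R*C).
fc = 1 / (2*pi*0.0002244) = 709.25 Hz

tau = 0.2244 ms, fc = 709.25 Hz


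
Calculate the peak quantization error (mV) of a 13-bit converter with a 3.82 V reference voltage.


The maximum quantization error is +/- LSB/2.
LSB = Vref / 2^n = 3.82 / 8192 = 0.00046631 V
Max error = LSB / 2 = 0.00046631 / 2 = 0.00023315 V
Max error = 0.2332 mV

0.2332 mV


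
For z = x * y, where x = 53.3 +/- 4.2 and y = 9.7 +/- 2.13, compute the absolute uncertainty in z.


For a product z = x*y, the relative uncertainty is:
uz/z = sqrt((ux/x)^2 + (uy/y)^2)
Relative uncertainties: ux/x = 4.2/53.3 = 0.078799
uy/y = 2.13/9.7 = 0.219588
z = 53.3 * 9.7 = 517.0
uz = 517.0 * sqrt(0.078799^2 + 0.219588^2) = 120.618

120.618


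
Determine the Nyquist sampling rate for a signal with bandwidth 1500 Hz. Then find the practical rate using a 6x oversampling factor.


By Nyquist theorem, fs_min = 2 * fmax.
fs_min = 2 * 1500 = 3000 Hz
Practical rate = 6 * fs_min = 6 * 3000 = 18000 Hz

fs_min = 3000 Hz, fs_practical = 18000 Hz


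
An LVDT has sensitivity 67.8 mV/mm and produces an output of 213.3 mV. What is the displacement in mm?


Displacement = Vout / sensitivity.
d = 213.3 / 67.8
d = 3.146 mm

3.146 mm


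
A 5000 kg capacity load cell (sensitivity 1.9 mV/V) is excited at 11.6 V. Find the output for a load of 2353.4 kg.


Vout = rated_output * Vex * (load / capacity).
Vout = 1.9 * 11.6 * (2353.4 / 5000)
Vout = 1.9 * 11.6 * 0.47068
Vout = 10.374 mV

10.374 mV


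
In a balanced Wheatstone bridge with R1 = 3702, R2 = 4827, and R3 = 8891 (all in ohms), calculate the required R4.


At balance: R1*R4 = R2*R3, so R4 = R2*R3/R1.
R4 = 4827 * 8891 / 3702
R4 = 42916857 / 3702
R4 = 11592.88 ohm

11592.88 ohm


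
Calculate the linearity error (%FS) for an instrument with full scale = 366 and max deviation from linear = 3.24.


Linearity error = (max deviation / full scale) * 100%.
Linearity = (3.24 / 366) * 100
Linearity = 0.885 %FS

0.885 %FS


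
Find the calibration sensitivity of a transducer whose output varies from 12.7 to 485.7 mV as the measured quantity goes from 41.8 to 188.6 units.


Sensitivity = (y2 - y1) / (x2 - x1).
S = (485.7 - 12.7) / (188.6 - 41.8)
S = 473.0 / 146.8
S = 3.2221 mV/unit

3.2221 mV/unit


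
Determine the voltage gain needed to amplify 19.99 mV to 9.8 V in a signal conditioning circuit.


Gain = Vout / Vin (converting to same units).
G = 9.8 V / 19.99 mV
G = 9800.0 mV / 19.99 mV
G = 490.25

490.25


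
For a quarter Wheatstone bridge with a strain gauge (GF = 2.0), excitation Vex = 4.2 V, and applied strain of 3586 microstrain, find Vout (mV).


Quarter bridge output: Vout = (GF * epsilon * Vex) / 4.
Vout = (2.0 * 3586e-6 * 4.2) / 4
Vout = 0.0301224 / 4 V
Vout = 0.0075306 V = 7.5306 mV

7.5306 mV


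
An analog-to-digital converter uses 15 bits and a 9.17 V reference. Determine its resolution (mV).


The resolution (LSB) of an ADC is Vref / 2^n.
LSB = 9.17 / 2^15
LSB = 9.17 / 32768
LSB = 0.00027985 V = 0.27984619 mV

0.27984619 mV


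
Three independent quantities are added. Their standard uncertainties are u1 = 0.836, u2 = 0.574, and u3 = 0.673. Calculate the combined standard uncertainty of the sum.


For a sum of independent quantities, uc = sqrt(u1^2 + u2^2 + u3^2).
uc = sqrt(0.836^2 + 0.574^2 + 0.673^2)
uc = sqrt(0.698896 + 0.329476 + 0.452929)
uc = 1.2171

1.2171


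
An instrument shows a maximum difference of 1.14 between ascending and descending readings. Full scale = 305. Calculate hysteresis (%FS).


Hysteresis = (max difference / full scale) * 100%.
H = (1.14 / 305) * 100
H = 0.374 %FS

0.374 %FS


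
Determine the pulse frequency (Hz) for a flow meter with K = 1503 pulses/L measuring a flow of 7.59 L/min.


Frequency = K * Q / 60 (converting L/min to L/s).
f = 1503 * 7.59 / 60
f = 11407.77 / 60
f = 190.13 Hz

190.13 Hz


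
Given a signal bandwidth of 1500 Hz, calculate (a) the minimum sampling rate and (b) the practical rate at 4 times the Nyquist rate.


By Nyquist theorem, fs_min = 2 * fmax.
fs_min = 2 * 1500 = 3000 Hz
Practical rate = 4 * fs_min = 4 * 3000 = 12000 Hz

fs_min = 3000 Hz, fs_practical = 12000 Hz


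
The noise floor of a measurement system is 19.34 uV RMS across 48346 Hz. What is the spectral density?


Noise spectral density = Vrms / sqrt(BW).
NSD = 19.34 / sqrt(48346)
NSD = 19.34 / 219.8772
NSD = 0.088 uV/sqrt(Hz)

0.088 uV/sqrt(Hz)


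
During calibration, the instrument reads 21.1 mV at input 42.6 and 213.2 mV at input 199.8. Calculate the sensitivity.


Sensitivity = (y2 - y1) / (x2 - x1).
S = (213.2 - 21.1) / (199.8 - 42.6)
S = 192.1 / 157.2
S = 1.222 mV/unit

1.222 mV/unit
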